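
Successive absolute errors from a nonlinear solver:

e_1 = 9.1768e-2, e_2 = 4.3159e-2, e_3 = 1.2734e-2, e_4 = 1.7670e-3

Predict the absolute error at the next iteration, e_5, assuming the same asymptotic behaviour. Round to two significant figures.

7.2e-5

First estimate the order: p ≈ ln(e_4/e_3) / ln(e_3/e_2) = ln(1.7670e-3/1.2734e-2)/ln(1.2734e-2/4.3159e-2) = ln(0.138762)/ln(0.295049) ≈ 1.6180.
Then e_5 ≈ e_4·(e_4/e_3)^p = 1.7670e-3·(0.138762)^1.6180 = 1.7670e-3·0.0409443 ≈ 7.235e-05.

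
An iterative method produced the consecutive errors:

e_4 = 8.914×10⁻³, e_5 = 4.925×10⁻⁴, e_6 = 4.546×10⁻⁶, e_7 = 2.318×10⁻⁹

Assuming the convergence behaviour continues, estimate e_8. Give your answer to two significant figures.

First estimate the order: p ≈ ln(e_7/e_6) / ln(e_6/e_5) = ln(2.318×10⁻⁹/4.546×10⁻⁶)/ln(4.546×10⁻⁶/4.925×10⁻⁴) = ln(0.000509899)/ln(0.00923046) ≈ 1.6181.
Then e_8 ≈ e_7·(e_7/e_6)^p = 2.318×10⁻⁹·(0.000509899)^1.6181 = 2.318×10⁻⁹·4.70306e-06 ≈ 1.09e-14.

1.1e-14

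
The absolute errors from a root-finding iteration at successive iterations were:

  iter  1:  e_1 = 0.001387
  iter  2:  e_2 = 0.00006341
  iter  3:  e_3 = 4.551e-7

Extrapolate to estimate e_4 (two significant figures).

1.7e-10

First estimate the order: p ≈ ln(e_3/e_2) / ln(e_2/e_1) = ln(4.551e-7/0.00006341)/ln(0.00006341/0.001387) = ln(0.0071771)/ln(0.0457174) ≈ 1.6001.
Then e_4 ≈ e_3·(e_3/e_2)^p = 4.551e-7·(0.0071771)^1.6001 = 4.551e-7·0.00037094 ≈ 1.688e-10.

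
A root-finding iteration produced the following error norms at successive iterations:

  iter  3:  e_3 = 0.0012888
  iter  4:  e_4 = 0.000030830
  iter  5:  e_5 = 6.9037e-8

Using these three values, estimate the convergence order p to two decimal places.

1.63

p ≈ ln(e_5/e_4) / ln(e_4/e_3)
  = ln(6.9037e-8/0.000030830) / ln(0.000030830/0.0012888)
  = ln(0.00223928) / ln(0.0239215)
  = -6.10160 / -3.73298 ≈ 1.63451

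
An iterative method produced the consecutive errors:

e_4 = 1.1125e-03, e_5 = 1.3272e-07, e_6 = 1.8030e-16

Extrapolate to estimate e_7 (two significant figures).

1.6e-36

First estimate the order: p ≈ ln(e_6/e_5) / ln(e_5/e_4) = ln(1.8030e-16/1.3272e-07)/ln(1.3272e-07/1.1125e-03) = ln(1.3585e-09)/ln(0.000119299) ≈ 2.2600.
Then e_7 ≈ e_6·(e_6/e_5)^p = 1.8030e-16·(1.3585e-09)^2.2600 = 1.8030e-16·9.13513e-21 ≈ 1.647e-36.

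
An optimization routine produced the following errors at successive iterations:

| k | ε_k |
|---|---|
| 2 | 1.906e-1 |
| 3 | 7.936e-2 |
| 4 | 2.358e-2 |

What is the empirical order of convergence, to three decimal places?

1.385

p ≈ ln(ε_4/ε_3) / ln(ε_3/ε_2)
  = ln(2.358e-2/7.936e-2) / ln(7.936e-2/1.906e-1)
  = ln(0.297127) / ln(0.416369)
  = -1.213596 / -0.876183 ≈ 1.385094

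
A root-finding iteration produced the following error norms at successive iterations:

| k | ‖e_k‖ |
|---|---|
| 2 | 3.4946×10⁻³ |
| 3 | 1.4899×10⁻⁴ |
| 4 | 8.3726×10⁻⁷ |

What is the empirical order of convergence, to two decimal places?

1.64

p ≈ ln(‖e_4‖/‖e_3‖) / ln(‖e_3‖/‖e_2‖)
  = ln(8.3726×10⁻⁷/1.4899×10⁻⁴) / ln(1.4899×10⁻⁴/3.4946×10⁻³)
  = ln(0.00561957) / ln(0.0426344)
  = -5.18150 / -3.15509 ≈ 1.64227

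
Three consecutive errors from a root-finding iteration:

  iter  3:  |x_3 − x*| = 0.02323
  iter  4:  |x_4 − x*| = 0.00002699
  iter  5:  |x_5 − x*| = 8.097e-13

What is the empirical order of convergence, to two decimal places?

2.56

p ≈ ln(|x_5 − x*|/|x_4 − x*|) / ln(|x_4 − x*|/|x_3 − x*|)
  = ln(8.097e-13/0.00002699) / ln(0.00002699/0.02323)
  = ln(3e-08) / ln(0.00116186)
  = -17.32207 / -6.75773 ≈ 2.56330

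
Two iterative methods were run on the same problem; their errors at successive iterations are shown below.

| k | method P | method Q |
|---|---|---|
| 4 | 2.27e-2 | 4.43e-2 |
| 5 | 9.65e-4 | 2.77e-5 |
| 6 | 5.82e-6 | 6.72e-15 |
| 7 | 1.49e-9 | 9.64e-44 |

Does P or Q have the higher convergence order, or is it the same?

Q

Method P: p ≈ ln(1.49e-9/5.82e-6)/ln(5.82e-6/9.65e-4) ≈ 1.62.
Method Q: p ≈ ln(9.64e-44/6.72e-15)/ln(6.72e-15/2.77e-5) ≈ 3.00.
Method Q has the higher order (≈3.0 vs ≈1.6).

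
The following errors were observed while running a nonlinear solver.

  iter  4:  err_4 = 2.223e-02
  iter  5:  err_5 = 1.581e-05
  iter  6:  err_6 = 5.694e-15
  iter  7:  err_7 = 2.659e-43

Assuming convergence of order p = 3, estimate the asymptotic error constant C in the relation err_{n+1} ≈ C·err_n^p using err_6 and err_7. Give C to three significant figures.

C ≈ err_7 / err_6^3
  = 2.659e-43 / (5.694e-15)^3
  = 2.659e-43 / 1.84609e-43 ≈ 1.4403

1.44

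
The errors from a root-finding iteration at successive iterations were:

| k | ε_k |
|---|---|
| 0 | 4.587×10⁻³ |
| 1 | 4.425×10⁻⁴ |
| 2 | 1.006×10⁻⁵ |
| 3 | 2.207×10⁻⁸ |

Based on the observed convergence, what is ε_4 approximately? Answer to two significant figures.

First estimate the order: p ≈ ln(ε_3/ε_2) / ln(ε_2/ε_1) = ln(2.207×10⁻⁸/1.006×10⁻⁵)/ln(1.006×10⁻⁵/4.425×10⁻⁴) = ln(0.00219384)/ln(0.0227345) ≈ 1.6179.
Then ε_4 ≈ ε_3·(ε_3/ε_2)^p = 2.207×10⁻⁸·(0.00219384)^1.6179 = 2.207×10⁻⁸·4.9927e-05 ≈ 1.102e-12.

1.1e-12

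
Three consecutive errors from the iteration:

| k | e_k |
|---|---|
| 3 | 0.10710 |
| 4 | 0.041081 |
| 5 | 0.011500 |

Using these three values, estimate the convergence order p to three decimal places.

p ≈ ln(e_5/e_4) / ln(e_4/e_3)
  = ln(0.011500/0.041081) / ln(0.041081/0.10710)
  = ln(0.279935) / ln(0.383576)
  = -1.273198 / -0.958218 ≈ 1.328714

1.329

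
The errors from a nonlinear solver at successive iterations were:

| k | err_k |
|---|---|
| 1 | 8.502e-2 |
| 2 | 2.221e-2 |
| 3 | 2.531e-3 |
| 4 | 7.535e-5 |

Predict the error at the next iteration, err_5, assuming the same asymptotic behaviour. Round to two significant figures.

First estimate the order: p ≈ ln(err_4/err_3) / ln(err_3/err_2) = ln(7.535e-5/2.531e-3)/ln(2.531e-3/2.221e-2) = ln(0.0297708)/ln(0.113958) ≈ 1.6180.
Then err_5 ≈ err_4·(err_4/err_3)^p = 7.535e-5·(0.0297708)^1.6180 = 7.535e-5·0.00339307 ≈ 2.557e-07.

2.6e-7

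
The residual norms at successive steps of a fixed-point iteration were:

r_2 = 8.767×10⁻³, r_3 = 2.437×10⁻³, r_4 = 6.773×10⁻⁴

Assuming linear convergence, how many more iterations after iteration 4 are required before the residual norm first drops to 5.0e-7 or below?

6

Rate ρ ≈ r_4/r_3 = 6.773×10⁻⁴/2.437×10⁻³ = 0.2779.
After j more steps, r_{4+j} ≈ 6.773×10⁻⁴·ρ^j; need ρ^j ≤ 5.0e-7/6.773×10⁻⁴ = 0.000738225.
j ≥ ln(0.000738225)/ln(0.2779) = -7.2113/-1.28049 = 5.632.
So 6 more iterations are needed.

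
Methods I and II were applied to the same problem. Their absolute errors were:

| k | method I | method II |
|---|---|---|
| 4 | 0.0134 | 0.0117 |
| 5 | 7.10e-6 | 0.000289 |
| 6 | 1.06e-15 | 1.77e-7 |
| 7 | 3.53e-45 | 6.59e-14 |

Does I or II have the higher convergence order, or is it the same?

I

Method I: p ≈ ln(3.53e-45/1.06e-15)/ln(1.06e-15/7.10e-6) ≈ 3.00.
Method II: p ≈ ln(6.59e-14/1.77e-7)/ln(1.77e-7/0.000289) ≈ 2.00.
Method I has the higher order (≈3.0 vs ≈2.0).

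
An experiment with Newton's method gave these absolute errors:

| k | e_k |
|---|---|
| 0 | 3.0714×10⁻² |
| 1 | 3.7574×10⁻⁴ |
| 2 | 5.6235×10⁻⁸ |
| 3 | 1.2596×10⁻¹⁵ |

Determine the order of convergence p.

Consecutive ratios: e_3/e_2 = 1.2596×10⁻¹⁵/5.6235×10⁻⁸ = 2.23989e-08, e_2/e_1 = 5.6235×10⁻⁸/3.7574×10⁻⁴ = 0.000149665.
p ≈ ln(2.23989e-08)/ln(0.000149665) = -17.6143/-8.8071 ≈ 2.00.
So the convergence is quadratic (order 2).

2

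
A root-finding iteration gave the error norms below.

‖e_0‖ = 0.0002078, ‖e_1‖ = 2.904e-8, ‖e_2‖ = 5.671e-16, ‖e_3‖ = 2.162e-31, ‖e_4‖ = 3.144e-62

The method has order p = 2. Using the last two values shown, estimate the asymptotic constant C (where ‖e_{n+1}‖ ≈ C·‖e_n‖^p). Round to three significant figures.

C ≈ ‖e_4‖ / ‖e_3‖^2
  = 3.144e-62 / (2.162e-31)^2
  = 3.144e-62 / 4.67424e-62 ≈ 0.67262

0.673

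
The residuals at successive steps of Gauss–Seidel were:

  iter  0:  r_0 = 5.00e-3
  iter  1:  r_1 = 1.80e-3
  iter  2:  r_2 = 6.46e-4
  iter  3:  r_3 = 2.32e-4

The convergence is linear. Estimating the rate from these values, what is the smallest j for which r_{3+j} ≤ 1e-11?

17

Rate ρ ≈ r_3/r_2 = 2.32e-4/6.46e-4 = 0.3591.
After j more steps, r_{3+j} ≈ 2.32e-4·ρ^j; need ρ^j ≤ 1e-11/2.32e-4 = 4.31034e-08.
j ≥ ln(4.31034e-08)/ln(0.3591) = -16.9597/-1.02415 = 16.560.
So 17 more iterations are needed.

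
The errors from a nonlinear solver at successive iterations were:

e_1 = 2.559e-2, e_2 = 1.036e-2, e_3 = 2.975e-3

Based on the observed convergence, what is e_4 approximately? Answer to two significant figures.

5.3e-4

First estimate the order: p ≈ ln(e_3/e_2) / ln(e_2/e_1) = ln(2.975e-3/1.036e-2)/ln(1.036e-2/2.559e-2) = ln(0.287162)/ln(0.404846) ≈ 1.3798.
Then e_4 ≈ e_3·(e_3/e_2)^p = 2.975e-3·(0.287162)^1.3798 = 2.975e-3·0.178782 ≈ 0.0005319.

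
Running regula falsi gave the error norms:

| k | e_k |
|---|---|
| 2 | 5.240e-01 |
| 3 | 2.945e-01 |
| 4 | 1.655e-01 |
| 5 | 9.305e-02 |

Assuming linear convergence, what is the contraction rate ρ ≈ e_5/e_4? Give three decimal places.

ρ ≈ e_5/e_4 = 9.305e-02/1.655e-01 = 0.56224

0.562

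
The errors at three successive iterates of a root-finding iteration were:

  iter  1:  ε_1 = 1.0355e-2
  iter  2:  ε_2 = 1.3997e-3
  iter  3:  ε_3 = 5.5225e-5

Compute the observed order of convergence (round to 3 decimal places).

1.615

p ≈ ln(ε_3/ε_2) / ln(ε_2/ε_1)
  = ln(5.5225e-5/1.3997e-3) / ln(1.3997e-3/1.0355e-2)
  = ln(0.0394549) / ln(0.135171)
  = -3.232597 / -2.001215 ≈ 1.615317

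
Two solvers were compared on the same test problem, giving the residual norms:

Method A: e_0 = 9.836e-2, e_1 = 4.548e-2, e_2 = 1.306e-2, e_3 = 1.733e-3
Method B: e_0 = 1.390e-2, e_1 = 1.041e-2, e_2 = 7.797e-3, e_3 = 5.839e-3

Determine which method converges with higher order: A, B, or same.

A

Method A: p ≈ ln(1.733e-3/1.306e-2)/ln(1.306e-2/4.548e-2) ≈ 1.62.
Method B: p ≈ ln(5.839e-3/7.797e-3)/ln(7.797e-3/1.041e-2) ≈ 1.00.
Method A has the higher order (≈1.6 vs ≈1.0).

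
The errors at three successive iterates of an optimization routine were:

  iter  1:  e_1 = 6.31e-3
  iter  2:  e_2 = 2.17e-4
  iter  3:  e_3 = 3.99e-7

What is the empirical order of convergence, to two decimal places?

1.87

p ≈ ln(e_3/e_2) / ln(e_2/e_1)
  = ln(3.99e-7/2.17e-4) / ln(2.17e-4/6.31e-3)
  = ln(0.00183871) / ln(0.0343899)
  = -6.29869 / -3.36999 ≈ 1.86905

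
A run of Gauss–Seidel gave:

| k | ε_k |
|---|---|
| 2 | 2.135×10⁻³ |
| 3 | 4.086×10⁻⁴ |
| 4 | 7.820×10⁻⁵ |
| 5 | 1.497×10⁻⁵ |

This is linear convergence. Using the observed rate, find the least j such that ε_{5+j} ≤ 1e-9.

Rate ρ ≈ ε_5/ε_4 = 1.497×10⁻⁵/7.820×10⁻⁵ = 0.1914.
After j more steps, ε_{5+j} ≈ 1.497×10⁻⁵·ρ^j; need ρ^j ≤ 1e-9/1.497×10⁻⁵ = 6.68003e-05.
j ≥ ln(6.68003e-05)/ln(0.1914) = -9.6138/-1.65339 = 5.815.
So 6 more iterations are needed.

6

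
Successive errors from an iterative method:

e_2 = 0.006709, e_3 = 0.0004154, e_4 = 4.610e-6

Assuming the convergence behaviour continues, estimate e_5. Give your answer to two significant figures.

3.2e-9

First estimate the order: p ≈ ln(e_4/e_3) / ln(e_3/e_2) = ln(4.610e-6/0.0004154)/ln(0.0004154/0.006709) = ln(0.0110977)/ln(0.0619168) ≈ 1.6179.
Then e_5 ≈ e_4·(e_4/e_3)^p = 4.610e-6·(0.0110977)^1.6179 = 4.610e-6·0.000687674 ≈ 3.17e-09.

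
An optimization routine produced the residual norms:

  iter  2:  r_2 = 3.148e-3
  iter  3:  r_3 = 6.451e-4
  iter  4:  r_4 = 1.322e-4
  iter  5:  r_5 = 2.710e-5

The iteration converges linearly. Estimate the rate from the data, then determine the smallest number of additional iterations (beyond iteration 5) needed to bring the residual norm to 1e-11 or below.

10

Rate ρ ≈ r_5/r_4 = 2.710e-5/1.322e-4 = 0.2050.
After j more steps, r_{5+j} ≈ 2.710e-5·ρ^j; need ρ^j ≤ 1e-11/2.710e-5 = 3.69004e-07.
j ≥ ln(3.69004e-07)/ln(0.2050) = -14.8125/-1.58475 = 9.347.
So 10 more iterations are needed.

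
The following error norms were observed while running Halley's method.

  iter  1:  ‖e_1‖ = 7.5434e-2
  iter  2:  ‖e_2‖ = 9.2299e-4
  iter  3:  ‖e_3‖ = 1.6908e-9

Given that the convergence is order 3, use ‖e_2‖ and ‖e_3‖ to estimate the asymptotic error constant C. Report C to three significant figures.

2.15

C ≈ ‖e_3‖ / ‖e_2‖^3
  = 1.6908e-9 / (9.2299e-4)^3
  = 1.6908e-9 / 7.86305e-10 ≈ 2.1503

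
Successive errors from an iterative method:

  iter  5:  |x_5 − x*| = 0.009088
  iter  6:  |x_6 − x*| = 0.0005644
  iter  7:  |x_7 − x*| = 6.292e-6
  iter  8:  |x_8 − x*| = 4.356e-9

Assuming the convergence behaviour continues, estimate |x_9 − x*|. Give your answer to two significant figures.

First estimate the order: p ≈ ln(|x_8 − x*|/|x_7 − x*|) / ln(|x_7 − x*|/|x_6 − x*|) = ln(4.356e-9/6.292e-6)/ln(6.292e-6/0.0005644) = ln(0.000692308)/ln(0.0111481) ≈ 1.6180.
Then |x_9 − x*| ≈ |x_8 − x*|·(|x_8 − x*|/|x_7 − x*|)^p = 4.356e-9·(0.000692308)^1.6180 = 4.356e-9·7.71977e-06 ≈ 3.363e-14.

3.4e-14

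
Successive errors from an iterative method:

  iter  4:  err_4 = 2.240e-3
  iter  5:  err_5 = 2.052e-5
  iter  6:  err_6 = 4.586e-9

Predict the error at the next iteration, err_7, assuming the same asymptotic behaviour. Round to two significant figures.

First estimate the order: p ≈ ln(err_6/err_5) / ln(err_5/err_4) = ln(4.586e-9/2.052e-5)/ln(2.052e-5/2.240e-3) = ln(0.000223489)/ln(0.00916071) ≈ 1.7913.
Then err_7 ≈ err_6·(err_6/err_5)^p = 4.586e-9·(0.000223489)^1.7913 = 4.586e-9·2.88684e-07 ≈ 1.324e-15.

1.3e-15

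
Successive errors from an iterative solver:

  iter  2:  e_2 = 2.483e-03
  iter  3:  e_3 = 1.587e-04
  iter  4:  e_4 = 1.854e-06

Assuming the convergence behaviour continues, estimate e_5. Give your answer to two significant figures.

First estimate the order: p ≈ ln(e_4/e_3) / ln(e_3/e_2) = ln(1.854e-06/1.587e-04)/ln(1.587e-04/2.483e-03) = ln(0.0116824)/ln(0.0639146) ≈ 1.6179.
Then e_5 ≈ e_4·(e_4/e_3)^p = 1.854e-06·(0.0116824)^1.6179 = 1.854e-06·0.00074724 ≈ 1.385e-09.

1.4e-9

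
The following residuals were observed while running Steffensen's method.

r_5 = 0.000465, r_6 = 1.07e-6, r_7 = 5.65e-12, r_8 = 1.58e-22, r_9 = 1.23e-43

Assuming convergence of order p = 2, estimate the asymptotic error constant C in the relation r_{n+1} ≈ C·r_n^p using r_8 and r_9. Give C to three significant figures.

4.93

C ≈ r_9 / r_8^2
  = 1.23e-43 / (1.58e-22)^2
  = 1.23e-43 / 2.4964e-44 ≈ 4.9271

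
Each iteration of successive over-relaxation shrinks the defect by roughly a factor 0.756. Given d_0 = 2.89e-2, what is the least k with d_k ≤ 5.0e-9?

56

After k steps, d_k ≈ 2.89e-2·0.756^k.
Need 0.756^k ≤ 5.0e-9/2.89e-2 = 1.7301e-07.
k ≥ ln(1.7301e-07)/ln(0.756) = -15.5699/-0.27971 = 55.664.
Smallest integer k = 56.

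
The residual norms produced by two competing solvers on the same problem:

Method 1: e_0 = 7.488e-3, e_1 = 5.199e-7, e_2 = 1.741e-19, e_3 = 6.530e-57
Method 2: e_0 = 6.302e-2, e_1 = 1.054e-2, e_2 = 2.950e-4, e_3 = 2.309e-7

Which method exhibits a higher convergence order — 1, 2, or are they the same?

Method 1: p ≈ ln(6.530e-57/1.741e-19)/ln(1.741e-19/5.199e-7) ≈ 3.00.
Method 2: p ≈ ln(2.309e-7/2.950e-4)/ln(2.950e-4/1.054e-2) ≈ 2.00.
Method 1 has the higher order (≈3.0 vs ≈2.0).

1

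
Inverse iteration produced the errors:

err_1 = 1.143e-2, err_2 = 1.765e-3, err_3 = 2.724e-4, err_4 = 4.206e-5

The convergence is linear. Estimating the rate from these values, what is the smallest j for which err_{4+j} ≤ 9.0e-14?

11

Rate ρ ≈ err_4/err_3 = 4.206e-5/2.724e-4 = 0.1544.
After j more steps, err_{4+j} ≈ 4.206e-5·ρ^j; need ρ^j ≤ 9.0e-14/4.206e-5 = 2.1398e-09.
j ≥ ln(2.1398e-09)/ln(0.1544) = -19.9626/-1.86821 = 10.685.
So 11 more iterations are needed.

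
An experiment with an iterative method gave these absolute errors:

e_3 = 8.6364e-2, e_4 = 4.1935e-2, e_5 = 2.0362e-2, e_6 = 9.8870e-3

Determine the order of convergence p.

1

Consecutive ratios: e_6/e_5 = 9.8870e-3/2.0362e-2 = 0.485561, e_5/e_4 = 2.0362e-2/4.1935e-2 = 0.485561.
p ≈ ln(0.485561)/ln(0.485561) = -0.7224/-0.7225 ≈ 1.00.
So the convergence is linear (order 1).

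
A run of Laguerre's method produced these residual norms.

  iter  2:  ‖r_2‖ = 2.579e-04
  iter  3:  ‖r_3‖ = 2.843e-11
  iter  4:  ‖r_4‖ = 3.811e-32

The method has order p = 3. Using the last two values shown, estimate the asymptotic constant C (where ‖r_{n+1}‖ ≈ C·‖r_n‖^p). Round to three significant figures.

1.66

C ≈ ‖r_4‖ / ‖r_3‖^3
  = 3.811e-32 / (2.843e-11)^3
  = 3.811e-32 / 2.2979e-32 ≈ 1.6585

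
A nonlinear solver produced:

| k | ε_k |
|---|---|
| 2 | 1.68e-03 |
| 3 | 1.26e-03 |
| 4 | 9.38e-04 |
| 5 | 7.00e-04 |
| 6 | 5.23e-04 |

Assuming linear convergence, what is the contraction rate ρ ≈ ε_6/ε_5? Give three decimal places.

ρ ≈ ε_6/ε_5 = 5.23e-04/7.00e-04 = 0.74714

0.747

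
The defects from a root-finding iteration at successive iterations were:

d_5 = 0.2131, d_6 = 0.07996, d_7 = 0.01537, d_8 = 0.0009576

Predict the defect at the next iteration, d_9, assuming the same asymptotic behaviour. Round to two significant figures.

9.0e-6

First estimate the order: p ≈ ln(d_8/d_7) / ln(d_7/d_6) = ln(0.0009576/0.01537)/ln(0.01537/0.07996) = ln(0.0623032)/ln(0.192221) ≈ 1.6832.
Then d_9 ≈ d_8·(d_8/d_7)^p = 0.0009576·(0.0623032)^1.6832 = 0.0009576·0.00935233 ≈ 8.956e-06.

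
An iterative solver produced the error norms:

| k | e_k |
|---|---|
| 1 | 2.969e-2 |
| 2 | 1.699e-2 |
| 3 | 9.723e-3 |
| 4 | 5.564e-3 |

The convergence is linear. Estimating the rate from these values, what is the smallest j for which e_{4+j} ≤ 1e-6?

Rate ρ ≈ e_4/e_3 = 5.564e-3/9.723e-3 = 0.5723.
After j more steps, e_{4+j} ≈ 5.564e-3·ρ^j; need ρ^j ≤ 1e-6/5.564e-3 = 0.000179727.
j ≥ ln(0.000179727)/ln(0.5723) = -8.6241/-0.55809 = 15.453.
So 16 more iterations are needed.

16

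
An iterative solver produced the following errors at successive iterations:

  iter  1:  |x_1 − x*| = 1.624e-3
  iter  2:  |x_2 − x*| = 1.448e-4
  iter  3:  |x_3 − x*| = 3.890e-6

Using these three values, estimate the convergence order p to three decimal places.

1.496

p ≈ ln(|x_3 − x*|/|x_2 − x*|) / ln(|x_2 − x*|/|x_1 − x*|)
  = ln(3.890e-6/1.448e-4) / ln(1.448e-4/1.624e-3)
  = ln(0.0268646) / ln(0.0891626)
  = -3.616946 / -2.417294 ≈ 1.496279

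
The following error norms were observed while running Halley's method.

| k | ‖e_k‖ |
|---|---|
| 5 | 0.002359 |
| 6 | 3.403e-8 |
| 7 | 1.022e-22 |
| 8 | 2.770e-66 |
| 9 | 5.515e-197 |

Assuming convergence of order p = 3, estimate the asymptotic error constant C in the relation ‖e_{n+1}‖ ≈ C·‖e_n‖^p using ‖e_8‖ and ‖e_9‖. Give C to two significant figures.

2.6

C ≈ ‖e_9‖ / ‖e_8‖^3
  = 5.515e-197 / (2.770e-66)^3
  = 5.515e-197 / 2.12539e-197 ≈ 2.5948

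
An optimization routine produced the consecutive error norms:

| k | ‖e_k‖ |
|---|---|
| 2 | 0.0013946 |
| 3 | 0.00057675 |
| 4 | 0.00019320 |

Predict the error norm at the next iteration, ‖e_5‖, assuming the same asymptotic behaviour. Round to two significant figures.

First estimate the order: p ≈ ln(‖e_4‖/‖e_3‖) / ln(‖e_3‖/‖e_2‖) = ln(0.00019320/0.00057675)/ln(0.00057675/0.0013946) = ln(0.33498)/ln(0.413559) ≈ 1.2387.
Then ‖e_5‖ ≈ ‖e_4‖·(‖e_4‖/‖e_3‖)^p = 0.00019320·(0.33498)^1.2387 = 0.00019320·0.258013 ≈ 4.985e-05.

5.0e-5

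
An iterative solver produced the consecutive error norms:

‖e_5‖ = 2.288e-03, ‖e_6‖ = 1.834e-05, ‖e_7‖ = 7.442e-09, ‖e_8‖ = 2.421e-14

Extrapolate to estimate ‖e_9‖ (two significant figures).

First estimate the order: p ≈ ln(‖e_8‖/‖e_7‖) / ln(‖e_7‖/‖e_6‖) = ln(2.421e-14/7.442e-09)/ln(7.442e-09/1.834e-05) = ln(3.25316e-06)/ln(0.00040578) ≈ 1.6180.
Then ‖e_9‖ ≈ ‖e_8‖·(‖e_8‖/‖e_7‖)^p = 2.421e-14·(3.25316e-06)^1.6180 = 2.421e-14·1.32102e-09 ≈ 3.198e-23.

3.2e-23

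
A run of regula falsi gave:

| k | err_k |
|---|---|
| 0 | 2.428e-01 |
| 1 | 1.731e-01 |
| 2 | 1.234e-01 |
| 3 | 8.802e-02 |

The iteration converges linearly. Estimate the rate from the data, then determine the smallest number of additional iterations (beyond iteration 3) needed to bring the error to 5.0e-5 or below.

Rate ρ ≈ err_3/err_2 = 8.802e-02/1.234e-01 = 0.7133.
After j more steps, err_{3+j} ≈ 8.802e-02·ρ^j; need ρ^j ≤ 5.0e-5/8.802e-02 = 0.000568053.
j ≥ ln(0.000568053)/ln(0.7133) = -7.4733/-0.33785 = 22.120.
So 23 more iterations are needed.

23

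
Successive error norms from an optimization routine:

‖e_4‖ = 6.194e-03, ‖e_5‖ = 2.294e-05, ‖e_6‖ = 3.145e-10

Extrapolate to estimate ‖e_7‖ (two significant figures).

5.9e-20

First estimate the order: p ≈ ln(‖e_6‖/‖e_5‖) / ln(‖e_5‖/‖e_4‖) = ln(3.145e-10/2.294e-05)/ln(2.294e-05/6.194e-03) = ln(1.37097e-05)/ln(0.00370358) ≈ 2.0001.
Then ‖e_7‖ ≈ ‖e_6‖·(‖e_6‖/‖e_5‖)^p = 3.145e-10·(1.37097e-05)^2.0001 = 3.145e-10·1.87746e-10 ≈ 5.905e-20.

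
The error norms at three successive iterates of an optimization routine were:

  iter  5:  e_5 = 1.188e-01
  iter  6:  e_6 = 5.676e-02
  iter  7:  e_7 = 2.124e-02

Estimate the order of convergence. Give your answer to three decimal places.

1.331

p ≈ ln(e_7/e_6) / ln(e_6/e_5)
  = ln(2.124e-02/5.676e-02) / ln(5.676e-02/1.188e-01)
  = ln(0.374207) / ln(0.477778)
  = -0.982946 / -0.738609 ≈ 1.330807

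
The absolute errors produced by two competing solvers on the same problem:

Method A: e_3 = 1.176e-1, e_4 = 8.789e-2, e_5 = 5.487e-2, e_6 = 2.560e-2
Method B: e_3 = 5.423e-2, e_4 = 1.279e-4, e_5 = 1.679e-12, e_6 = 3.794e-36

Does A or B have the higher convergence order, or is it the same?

Method A: p ≈ ln(2.560e-2/5.487e-2)/ln(5.487e-2/8.789e-2) ≈ 1.62.
Method B: p ≈ ln(3.794e-36/1.679e-12)/ln(1.679e-12/1.279e-4) ≈ 3.00.
Method B has the higher order (≈3.0 vs ≈1.6).

B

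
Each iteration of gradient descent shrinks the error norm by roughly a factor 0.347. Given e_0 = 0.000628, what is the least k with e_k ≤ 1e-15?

26

After k steps, e_k ≈ 0.000628·0.347^k.
Need 0.347^k ≤ 1e-15/0.000628 = 1.59236e-12.
k ≥ ln(1.59236e-12)/ln(0.347) = -27.1658/-1.05843 = 25.666.
Smallest integer k = 26.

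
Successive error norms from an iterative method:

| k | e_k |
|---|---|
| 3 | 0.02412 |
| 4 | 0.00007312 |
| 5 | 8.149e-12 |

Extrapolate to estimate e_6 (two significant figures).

5.2e-31

First estimate the order: p ≈ ln(e_5/e_4) / ln(e_4/e_3) = ln(8.149e-12/0.00007312)/ln(0.00007312/0.02412) = ln(1.11447e-07)/ln(0.00303151) ≈ 2.7609.
Then e_6 ≈ e_5·(e_5/e_4)^p = 8.149e-12·(1.11447e-07)^2.7609 = 8.149e-12·6.36284e-20 ≈ 5.185e-31.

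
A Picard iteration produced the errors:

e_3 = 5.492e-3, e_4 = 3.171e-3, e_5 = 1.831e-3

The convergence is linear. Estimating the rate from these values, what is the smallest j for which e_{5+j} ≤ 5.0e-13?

Rate ρ ≈ e_5/e_4 = 1.831e-3/3.171e-3 = 0.5774.
After j more steps, e_{5+j} ≈ 1.831e-3·ρ^j; need ρ^j ≤ 5.0e-13/1.831e-3 = 2.73075e-10.
j ≥ ln(2.73075e-10)/ln(0.5774) = -22.0213/-0.54922 = 40.096.
So 41 more iterations are needed.

41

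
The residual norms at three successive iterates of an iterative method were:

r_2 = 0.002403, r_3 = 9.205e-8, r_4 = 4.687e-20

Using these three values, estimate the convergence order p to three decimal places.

2.783

p ≈ ln(r_4/r_3) / ln(r_3/r_2)
  = ln(4.687e-20/9.205e-8) / ln(9.205e-8/0.002403)
  = ln(5.0918e-13) / ln(3.83063e-05)
  = -28.305975 / -10.169896 ≈ 2.783310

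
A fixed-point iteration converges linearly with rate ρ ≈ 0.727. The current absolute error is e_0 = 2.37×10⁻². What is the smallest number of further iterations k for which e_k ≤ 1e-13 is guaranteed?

After k steps, e_k ≈ 2.37×10⁻²·0.727^k.
Need 0.727^k ≤ 1e-13/2.37×10⁻² = 4.21941e-12.
k ≥ ln(4.21941e-12)/ln(0.727) = -26.1913/-0.31883 = 82.148.
Smallest integer k = 83.

83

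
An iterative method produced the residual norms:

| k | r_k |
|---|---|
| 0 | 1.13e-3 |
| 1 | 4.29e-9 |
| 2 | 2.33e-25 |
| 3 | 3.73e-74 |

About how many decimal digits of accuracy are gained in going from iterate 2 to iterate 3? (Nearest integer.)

Digits gained ≈ log₁₀(r_2/r_3) = log₁₀(2.33e-25/3.73e-74) = log₁₀(6.24665e+48) ≈ 48.796.

49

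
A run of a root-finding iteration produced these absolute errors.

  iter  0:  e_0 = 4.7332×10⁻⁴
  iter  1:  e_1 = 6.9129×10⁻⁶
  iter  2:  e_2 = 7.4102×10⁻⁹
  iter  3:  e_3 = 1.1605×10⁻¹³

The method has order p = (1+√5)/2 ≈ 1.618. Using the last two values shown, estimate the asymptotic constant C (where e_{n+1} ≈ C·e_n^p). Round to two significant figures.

1.7

C ≈ e_3 / e_2^1.618
  = 1.1605×10⁻¹³ / (7.4102×10⁻⁹)^1.618
  = 1.1605×10⁻¹³ / 7.00462e-14 ≈ 1.6568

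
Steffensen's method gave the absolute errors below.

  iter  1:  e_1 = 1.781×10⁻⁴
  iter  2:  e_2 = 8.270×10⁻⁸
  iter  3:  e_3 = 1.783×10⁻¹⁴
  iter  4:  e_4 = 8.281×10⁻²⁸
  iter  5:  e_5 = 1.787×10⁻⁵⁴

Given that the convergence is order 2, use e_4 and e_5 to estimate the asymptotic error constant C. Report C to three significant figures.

C ≈ e_5 / e_4^2
  = 1.787×10⁻⁵⁴ / (8.281×10⁻²⁸)^2
  = 1.787×10⁻⁵⁴ / 6.8575e-55 ≈ 2.6059

2.61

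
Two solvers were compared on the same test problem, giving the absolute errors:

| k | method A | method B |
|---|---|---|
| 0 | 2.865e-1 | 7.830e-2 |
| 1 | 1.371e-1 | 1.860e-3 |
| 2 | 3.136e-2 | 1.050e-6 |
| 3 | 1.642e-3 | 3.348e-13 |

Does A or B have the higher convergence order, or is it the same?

same

Method A: p ≈ ln(1.642e-3/3.136e-2)/ln(3.136e-2/1.371e-1) ≈ 2.00.
Method B: p ≈ ln(3.348e-13/1.050e-6)/ln(1.050e-6/1.860e-3) ≈ 2.00.
Both orders ≈ 2.0 — effectively the same.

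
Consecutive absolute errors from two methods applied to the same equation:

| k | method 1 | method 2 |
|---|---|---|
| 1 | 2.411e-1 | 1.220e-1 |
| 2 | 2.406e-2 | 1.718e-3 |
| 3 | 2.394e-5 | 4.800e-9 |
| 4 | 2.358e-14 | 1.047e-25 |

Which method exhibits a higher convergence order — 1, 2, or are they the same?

same

Method 1: p ≈ ln(2.358e-14/2.394e-5)/ln(2.394e-5/2.406e-2) ≈ 3.00.
Method 2: p ≈ ln(1.047e-25/4.800e-9)/ln(4.800e-9/1.718e-3) ≈ 3.00.
Both orders ≈ 3.0 — effectively the same.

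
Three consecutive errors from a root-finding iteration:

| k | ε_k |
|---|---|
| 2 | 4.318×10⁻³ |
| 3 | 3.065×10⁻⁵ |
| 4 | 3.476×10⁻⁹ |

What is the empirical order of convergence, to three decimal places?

p ≈ ln(ε_4/ε_3) / ln(ε_3/ε_2)
  = ln(3.476×10⁻⁹/3.065×10⁻⁵) / ln(3.065×10⁻⁵/4.318×10⁻³)
  = ln(0.000113409) / ln(0.00709819)
  = -9.084510 / -4.947915 ≈ 1.836028

1.836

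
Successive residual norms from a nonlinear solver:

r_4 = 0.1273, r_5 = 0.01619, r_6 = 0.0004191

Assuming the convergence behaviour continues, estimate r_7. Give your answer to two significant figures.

6.5e-7

First estimate the order: p ≈ ln(r_6/r_5) / ln(r_5/r_4) = ln(0.0004191/0.01619)/ln(0.01619/0.1273) = ln(0.0258863)/ln(0.12718) ≈ 1.7720.
Then r_7 ≈ r_6·(r_6/r_5)^p = 0.0004191·(0.0258863)^1.7720 = 0.0004191·0.00154156 ≈ 6.461e-07.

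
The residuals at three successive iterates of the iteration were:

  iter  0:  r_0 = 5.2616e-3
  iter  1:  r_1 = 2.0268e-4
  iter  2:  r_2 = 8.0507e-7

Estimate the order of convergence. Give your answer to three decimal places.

p ≈ ln(r_2/r_1) / ln(r_1/r_0)
  = ln(8.0507e-7/2.0268e-4) / ln(2.0268e-4/5.2616e-3)
  = ln(0.00397212) / ln(0.0385206)
  = -5.528455 / -3.256562 ≈ 1.697635

1.698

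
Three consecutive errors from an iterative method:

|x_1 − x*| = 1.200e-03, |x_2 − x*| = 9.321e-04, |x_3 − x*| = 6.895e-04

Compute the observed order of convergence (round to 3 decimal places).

1.193

p ≈ ln(|x_3 − x*|/|x_2 − x*|) / ln(|x_2 − x*|/|x_1 − x*|)
  = ln(6.895e-04/9.321e-04) / ln(9.321e-04/1.200e-03)
  = ln(0.739727) / ln(0.77675)
  = -0.301474 / -0.252637 ≈ 1.193309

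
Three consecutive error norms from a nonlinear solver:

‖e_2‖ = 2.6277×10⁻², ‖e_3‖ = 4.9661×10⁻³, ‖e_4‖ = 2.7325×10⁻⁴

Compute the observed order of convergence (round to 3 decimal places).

p ≈ ln(‖e_4‖/‖e_3‖) / ln(‖e_3‖/‖e_2‖)
  = ln(2.7325×10⁻⁴/4.9661×10⁻³) / ln(4.9661×10⁻³/2.6277×10⁻²)
  = ln(0.0550231) / ln(0.18899)
  = -2.900002 / -1.666061 ≈ 1.740634

1.741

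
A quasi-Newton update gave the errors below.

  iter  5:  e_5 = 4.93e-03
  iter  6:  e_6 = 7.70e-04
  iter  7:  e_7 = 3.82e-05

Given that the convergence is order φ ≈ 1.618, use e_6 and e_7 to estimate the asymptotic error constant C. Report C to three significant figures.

C ≈ e_7 / e_6^1.618
  = 3.82e-05 / (7.70e-04)^1.618
  = 3.82e-05 / 9.16942e-06 ≈ 4.166

4.17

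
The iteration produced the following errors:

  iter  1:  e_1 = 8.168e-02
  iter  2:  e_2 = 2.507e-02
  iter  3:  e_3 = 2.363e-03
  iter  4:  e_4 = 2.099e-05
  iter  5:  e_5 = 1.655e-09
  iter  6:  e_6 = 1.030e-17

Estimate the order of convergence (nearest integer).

Consecutive ratios: e_6/e_5 = 1.030e-17/1.655e-09 = 6.22356e-09, e_5/e_4 = 1.655e-09/2.099e-05 = 7.88471e-05.
p ≈ ln(6.22356e-09)/ln(7.88471e-05) = -18.8949/-9.4480 ≈ 2.00.
So the convergence is quadratic (order 2).

2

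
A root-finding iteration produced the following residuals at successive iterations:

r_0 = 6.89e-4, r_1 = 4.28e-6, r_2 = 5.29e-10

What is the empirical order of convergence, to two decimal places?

1.77

p ≈ ln(r_2/r_1) / ln(r_1/r_0)
  = ln(5.29e-10/4.28e-6) / ln(4.28e-6/6.89e-4)
  = ln(0.000123598) / ln(0.0062119)
  = -8.99848 / -5.08129 ≈ 1.77090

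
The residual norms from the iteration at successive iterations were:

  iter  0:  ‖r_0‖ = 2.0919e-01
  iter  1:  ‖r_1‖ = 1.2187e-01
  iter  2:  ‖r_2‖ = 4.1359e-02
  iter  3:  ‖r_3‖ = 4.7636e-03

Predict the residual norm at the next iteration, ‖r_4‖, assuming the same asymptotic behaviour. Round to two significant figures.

First estimate the order: p ≈ ln(‖r_3‖/‖r_2‖) / ln(‖r_2‖/‖r_1‖) = ln(4.7636e-03/4.1359e-02)/ln(4.1359e-02/1.2187e-01) = ln(0.115177)/ln(0.33937) ≈ 2.0000.
Then ‖r_4‖ ≈ ‖r_3‖·(‖r_3‖/‖r_2‖)^p = 4.7636e-03·(0.115177)^2.0000 = 4.7636e-03·0.0132657 ≈ 6.319e-05.

6.3e-5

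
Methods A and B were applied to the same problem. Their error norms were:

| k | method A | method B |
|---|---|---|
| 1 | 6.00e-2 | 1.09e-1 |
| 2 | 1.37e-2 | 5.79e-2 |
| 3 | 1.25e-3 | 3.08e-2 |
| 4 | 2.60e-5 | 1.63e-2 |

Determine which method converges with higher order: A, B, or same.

Method A: p ≈ ln(2.60e-5/1.25e-3)/ln(1.25e-3/1.37e-2) ≈ 1.62.
Method B: p ≈ ln(1.63e-2/3.08e-2)/ln(3.08e-2/5.79e-2) ≈ 1.01.
Method A has the higher order (≈1.6 vs ≈1.0).

A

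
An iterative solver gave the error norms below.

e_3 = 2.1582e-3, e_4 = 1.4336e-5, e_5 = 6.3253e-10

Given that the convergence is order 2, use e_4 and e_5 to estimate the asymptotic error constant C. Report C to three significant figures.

3.08

C ≈ e_5 / e_4^2
  = 6.3253e-10 / (1.4336e-5)^2
  = 6.3253e-10 / 2.05521e-10 ≈ 3.0777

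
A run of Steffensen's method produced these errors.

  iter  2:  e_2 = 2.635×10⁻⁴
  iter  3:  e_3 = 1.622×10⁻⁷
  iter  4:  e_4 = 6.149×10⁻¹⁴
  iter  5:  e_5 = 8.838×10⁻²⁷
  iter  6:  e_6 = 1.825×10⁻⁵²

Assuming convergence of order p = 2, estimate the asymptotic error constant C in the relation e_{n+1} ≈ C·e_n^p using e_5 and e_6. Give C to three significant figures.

C ≈ e_6 / e_5^2
  = 1.825×10⁻⁵² / (8.838×10⁻²⁷)^2
  = 1.825×10⁻⁵² / 7.81102e-53 ≈ 2.3364

2.34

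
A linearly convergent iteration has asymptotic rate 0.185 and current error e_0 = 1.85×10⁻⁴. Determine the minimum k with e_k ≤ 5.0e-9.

After k steps, e_k ≈ 1.85×10⁻⁴·0.185^k.
Need 0.185^k ≤ 5.0e-9/1.85×10⁻⁴ = 2.7027e-05.
k ≥ ln(2.7027e-05)/ln(0.185) = -10.5187/-1.68740 = 6.234.
Smallest integer k = 7.

7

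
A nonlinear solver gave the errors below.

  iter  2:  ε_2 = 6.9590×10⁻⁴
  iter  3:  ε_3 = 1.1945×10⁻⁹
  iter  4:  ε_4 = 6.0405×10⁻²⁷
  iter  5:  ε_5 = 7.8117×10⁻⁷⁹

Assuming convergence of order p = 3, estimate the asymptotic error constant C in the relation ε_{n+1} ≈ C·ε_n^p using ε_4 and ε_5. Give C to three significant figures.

3.54

C ≈ ε_5 / ε_4^3
  = 7.8117×10⁻⁷⁹ / (6.0405×10⁻²⁷)^3
  = 7.8117×10⁻⁷⁹ / 2.20404e-79 ≈ 3.5443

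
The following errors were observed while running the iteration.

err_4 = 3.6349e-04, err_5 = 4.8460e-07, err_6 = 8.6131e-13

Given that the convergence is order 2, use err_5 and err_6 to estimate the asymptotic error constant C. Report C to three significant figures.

3.67

C ≈ err_6 / err_5^2
  = 8.6131e-13 / (4.8460e-07)^2
  = 8.6131e-13 / 2.34837e-13 ≈ 3.6677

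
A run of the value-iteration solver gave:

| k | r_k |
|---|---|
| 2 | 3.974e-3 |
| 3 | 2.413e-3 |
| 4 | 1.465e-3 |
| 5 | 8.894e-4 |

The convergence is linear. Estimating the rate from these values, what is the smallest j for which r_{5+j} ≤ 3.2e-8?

21

Rate ρ ≈ r_5/r_4 = 8.894e-4/1.465e-3 = 0.6071.
After j more steps, r_{5+j} ≈ 8.894e-4·ρ^j; need ρ^j ≤ 3.2e-8/8.894e-4 = 3.59793e-05.
j ≥ ln(3.59793e-05)/ln(0.6071) = -10.2326/-0.49906 = 20.504.
So 21 more iterations are needed.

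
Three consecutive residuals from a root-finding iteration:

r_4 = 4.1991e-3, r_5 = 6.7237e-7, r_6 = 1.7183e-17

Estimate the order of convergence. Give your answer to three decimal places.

p ≈ ln(r_6/r_5) / ln(r_5/r_4)
  = ln(1.7183e-17/6.7237e-7) / ln(6.7237e-7/4.1991e-3)
  = ln(2.55559e-11) / ln(0.000160122)
  = -24.390153 / -8.739575 ≈ 2.790771

2.791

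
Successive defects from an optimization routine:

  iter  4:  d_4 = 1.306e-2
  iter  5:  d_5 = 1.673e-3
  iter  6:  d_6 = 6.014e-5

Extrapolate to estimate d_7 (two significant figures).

First estimate the order: p ≈ ln(d_6/d_5) / ln(d_5/d_4) = ln(6.014e-5/1.673e-3)/ln(1.673e-3/1.306e-2) = ln(0.0359474)/ln(0.128101) ≈ 1.6184.
Then d_7 ≈ d_6·(d_6/d_5)^p = 6.014e-5·(0.0359474)^1.6184 = 6.014e-5·0.00459719 ≈ 2.765e-07.

2.8e-7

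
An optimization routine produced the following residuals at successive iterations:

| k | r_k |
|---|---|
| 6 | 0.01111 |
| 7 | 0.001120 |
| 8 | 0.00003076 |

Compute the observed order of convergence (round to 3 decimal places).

p ≈ ln(r_8/r_7) / ln(r_7/r_6)
  = ln(0.00003076/0.001120) / ln(0.001120/0.01111)
  = ln(0.0274643) / ln(0.10081)
  = -3.594868 / -2.294518 ≈ 1.566720

1.567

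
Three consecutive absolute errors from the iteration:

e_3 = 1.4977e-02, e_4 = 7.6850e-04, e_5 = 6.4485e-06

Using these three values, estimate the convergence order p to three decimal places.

p ≈ ln(e_5/e_4) / ln(e_4/e_3)
  = ln(6.4485e-06/7.6850e-04) / ln(7.6850e-04/1.4977e-02)
  = ln(0.00839102) / ln(0.051312)
  = -4.780593 / -2.969831 ≈ 1.609719

1.610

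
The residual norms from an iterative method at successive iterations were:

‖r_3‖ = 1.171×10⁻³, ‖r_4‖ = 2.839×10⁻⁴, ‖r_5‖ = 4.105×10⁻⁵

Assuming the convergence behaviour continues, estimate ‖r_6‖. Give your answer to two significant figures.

2.9e-6

First estimate the order: p ≈ ln(‖r_5‖/‖r_4‖) / ln(‖r_4‖/‖r_3‖) = ln(4.105×10⁻⁵/2.839×10⁻⁴)/ln(2.839×10⁻⁴/1.171×10⁻³) = ln(0.144593)/ln(0.242442) ≈ 1.3647.
Then ‖r_6‖ ≈ ‖r_5‖·(‖r_5‖/‖r_4‖)^p = 4.105×10⁻⁵·(0.144593)^1.3647 = 4.105×10⁻⁵·0.0714254 ≈ 2.932e-06.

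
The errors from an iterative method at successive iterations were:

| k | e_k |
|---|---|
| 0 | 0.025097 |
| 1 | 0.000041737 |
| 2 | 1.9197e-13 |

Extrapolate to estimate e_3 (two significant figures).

First estimate the order: p ≈ ln(e_2/e_1) / ln(e_1/e_0) = ln(1.9197e-13/0.000041737)/ln(0.000041737/0.025097) = ln(4.59952e-09)/ln(0.00166303) ≈ 3.0000.
Then e_3 ≈ e_2·(e_2/e_1)^p = 1.9197e-13·(4.59952e-09)^3.0000 = 1.9197e-13·9.73055e-26 ≈ 1.868e-38.

1.9e-38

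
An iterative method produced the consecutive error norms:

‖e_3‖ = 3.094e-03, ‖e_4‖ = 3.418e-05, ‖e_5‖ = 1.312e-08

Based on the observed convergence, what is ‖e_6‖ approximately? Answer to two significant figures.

First estimate the order: p ≈ ln(‖e_5‖/‖e_4‖) / ln(‖e_4‖/‖e_3‖) = ln(1.312e-08/3.418e-05)/ln(3.418e-05/3.094e-03) = ln(0.00038385)/ln(0.0110472) ≈ 1.7457.
Then ‖e_6‖ ≈ ‖e_5‖·(‖e_5‖/‖e_4‖)^p = 1.312e-08·(0.00038385)^1.7457 = 1.312e-08·1.08886e-06 ≈ 1.429e-14.

1.4e-14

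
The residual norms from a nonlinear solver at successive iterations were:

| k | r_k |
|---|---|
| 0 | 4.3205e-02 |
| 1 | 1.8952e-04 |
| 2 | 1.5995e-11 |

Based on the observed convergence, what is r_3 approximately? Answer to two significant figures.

First estimate the order: p ≈ ln(r_2/r_1) / ln(r_1/r_0) = ln(1.5995e-11/1.8952e-04)/ln(1.8952e-04/4.3205e-02) = ln(8.43974e-08)/ln(0.00438653) ≈ 3.0000.
Then r_3 ≈ r_2·(r_2/r_1)^p = 1.5995e-11·(8.43974e-08)^3.0000 = 1.5995e-11·6.01156e-22 ≈ 9.615e-33.

9.6e-33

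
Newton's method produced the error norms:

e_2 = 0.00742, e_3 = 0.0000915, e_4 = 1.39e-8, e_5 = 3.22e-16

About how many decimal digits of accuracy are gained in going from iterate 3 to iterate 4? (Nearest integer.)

Digits gained ≈ log₁₀(e_3/e_4) = log₁₀(0.0000915/1.39e-8) = log₁₀(6582.73) ≈ 3.818.

4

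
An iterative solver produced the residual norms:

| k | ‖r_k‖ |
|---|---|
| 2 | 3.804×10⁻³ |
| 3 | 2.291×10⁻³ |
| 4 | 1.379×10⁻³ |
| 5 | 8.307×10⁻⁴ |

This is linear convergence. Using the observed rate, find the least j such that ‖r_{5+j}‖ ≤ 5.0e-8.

Rate ρ ≈ ‖r_5‖/‖r_4‖ = 8.307×10⁻⁴/1.379×10⁻³ = 0.6024.
After j more steps, ‖r_{5+j}‖ ≈ 8.307×10⁻⁴·ρ^j; need ρ^j ≤ 5.0e-8/8.307×10⁻⁴ = 6.01902e-05.
j ≥ ln(6.01902e-05)/ln(0.6024) = -9.7180/-0.50683 = 19.174.
So 20 more iterations are needed.

20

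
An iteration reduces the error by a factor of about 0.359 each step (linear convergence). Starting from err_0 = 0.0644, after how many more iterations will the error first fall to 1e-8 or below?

16

After k steps, err_k ≈ 0.0644·0.359^k.
Need 0.359^k ≤ 1e-8/0.0644 = 1.5528e-07.
k ≥ ln(1.5528e-07)/ln(0.359) = -15.6780/-1.02443 = 15.304.
Smallest integer k = 16.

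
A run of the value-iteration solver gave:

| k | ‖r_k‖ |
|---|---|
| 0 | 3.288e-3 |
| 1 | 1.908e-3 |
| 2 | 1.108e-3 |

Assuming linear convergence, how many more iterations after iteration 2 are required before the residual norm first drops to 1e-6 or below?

Rate ρ ≈ ‖r_2‖/‖r_1‖ = 1.108e-3/1.908e-3 = 0.5807.
After j more steps, ‖r_{2+j}‖ ≈ 1.108e-3·ρ^j; need ρ^j ≤ 1e-6/1.108e-3 = 0.000902527.
j ≥ ln(0.000902527)/ln(0.5807) = -7.0103/-0.54352 = 12.898.
So 13 more iterations are needed.

13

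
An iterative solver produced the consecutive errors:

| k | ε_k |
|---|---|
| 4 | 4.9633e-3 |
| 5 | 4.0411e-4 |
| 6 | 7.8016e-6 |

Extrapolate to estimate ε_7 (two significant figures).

First estimate the order: p ≈ ln(ε_6/ε_5) / ln(ε_5/ε_4) = ln(7.8016e-6/4.0411e-4)/ln(4.0411e-4/4.9633e-3) = ln(0.0193056)/ln(0.0814196) ≈ 1.5738.
Then ε_7 ≈ ε_6·(ε_6/ε_5)^p = 7.8016e-6·(0.0193056)^1.5738 = 7.8016e-6·0.00200451 ≈ 1.564e-08.

1.6e-8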